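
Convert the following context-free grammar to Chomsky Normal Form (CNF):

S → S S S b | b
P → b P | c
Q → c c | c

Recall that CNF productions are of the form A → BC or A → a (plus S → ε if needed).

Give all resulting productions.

TB → b; S → b; P → c; TC → c; Q → c; S → S X0; X0 → S X1; X1 → S TB; P → TB P; Q → TC TC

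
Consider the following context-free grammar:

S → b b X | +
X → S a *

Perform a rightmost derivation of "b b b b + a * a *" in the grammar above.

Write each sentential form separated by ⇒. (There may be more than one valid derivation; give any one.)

S ⇒ b b X ⇒ b b S a * ⇒ b b b b X a * ⇒ b b b b S a * a * ⇒ b b b b + a * a *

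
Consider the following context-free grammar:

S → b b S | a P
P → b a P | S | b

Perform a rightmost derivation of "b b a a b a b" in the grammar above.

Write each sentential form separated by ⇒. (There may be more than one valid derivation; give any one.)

S ⇒ b b S ⇒ b b a P ⇒ b b a S ⇒ b b a a P ⇒ b b a a b a P ⇒ b b a a b a b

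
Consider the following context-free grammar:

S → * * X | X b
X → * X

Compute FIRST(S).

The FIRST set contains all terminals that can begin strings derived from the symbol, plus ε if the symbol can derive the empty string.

We compute FIRST(S) using the standard algorithm.
FIRST(S) = {*}
FIRST(X) = {*}
Therefore, FIRST(S) = {*}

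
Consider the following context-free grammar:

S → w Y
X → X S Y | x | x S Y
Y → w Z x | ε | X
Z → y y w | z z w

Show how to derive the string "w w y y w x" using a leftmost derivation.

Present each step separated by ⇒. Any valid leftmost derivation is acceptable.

S ⇒ w Y ⇒ w w Z x ⇒ w w y y w x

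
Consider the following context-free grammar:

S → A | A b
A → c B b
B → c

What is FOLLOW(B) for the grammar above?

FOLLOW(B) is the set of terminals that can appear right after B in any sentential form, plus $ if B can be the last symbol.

We compute FOLLOW(B) using the standard algorithm.
FOLLOW(S) starts with {$}.
FIRST(A) = {c}
FIRST(B) = {c}
FIRST(S) = {c}
FOLLOW(A) = {$, b}
FOLLOW(B) = {b}
FOLLOW(S) = {$}
Therefore, FOLLOW(B) = {b}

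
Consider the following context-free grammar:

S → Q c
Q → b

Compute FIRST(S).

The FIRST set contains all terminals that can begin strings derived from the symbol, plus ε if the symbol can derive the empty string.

We compute FIRST(S) using the standard algorithm.
FIRST(Q) = {b}
FIRST(S) = {b}
Therefore, FIRST(S) = {b}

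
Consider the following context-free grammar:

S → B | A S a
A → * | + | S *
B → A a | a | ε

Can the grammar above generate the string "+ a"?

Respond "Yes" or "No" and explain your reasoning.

Yes - a valid derivation exists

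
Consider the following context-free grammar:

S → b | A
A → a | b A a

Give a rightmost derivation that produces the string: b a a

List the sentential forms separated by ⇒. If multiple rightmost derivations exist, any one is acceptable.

S ⇒ A ⇒ b A a ⇒ b a a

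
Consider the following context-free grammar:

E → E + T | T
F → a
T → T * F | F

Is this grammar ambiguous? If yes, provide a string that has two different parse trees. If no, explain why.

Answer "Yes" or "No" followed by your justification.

No - the grammar is unambiguous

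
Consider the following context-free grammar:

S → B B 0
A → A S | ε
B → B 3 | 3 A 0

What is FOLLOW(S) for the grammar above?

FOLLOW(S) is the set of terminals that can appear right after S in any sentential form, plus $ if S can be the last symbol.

We compute FOLLOW(S) using the standard algorithm.
FOLLOW(S) starts with {$}.
FIRST(A) = {3, ε}
FIRST(B) = {3}
FIRST(S) = {3}
FOLLOW(A) = {0, 3}
FOLLOW(B) = {0, 3}
FOLLOW(S) = {$, 0, 3}
Therefore, FOLLOW(S) = {$, 0, 3}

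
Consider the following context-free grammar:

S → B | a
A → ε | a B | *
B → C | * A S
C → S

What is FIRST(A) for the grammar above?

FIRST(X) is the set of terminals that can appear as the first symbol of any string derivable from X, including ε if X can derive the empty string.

We compute FIRST(A) using the standard algorithm.
FIRST(A) = {*, a, ε}
FIRST(B) = {*, a}
FIRST(C) = {*, a}
FIRST(S) = {*, a}
Therefore, FIRST(A) = {*, a, ε}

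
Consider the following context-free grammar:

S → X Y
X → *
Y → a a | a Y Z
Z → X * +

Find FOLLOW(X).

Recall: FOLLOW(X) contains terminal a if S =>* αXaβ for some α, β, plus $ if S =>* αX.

We compute FOLLOW(X) using the standard algorithm.
FOLLOW(S) starts with {$}.
FIRST(S) = {*}
FIRST(X) = {*}
FIRST(Y) = {a}
FIRST(Z) = {*}
FOLLOW(S) = {$}
FOLLOW(X) = {*, a}
FOLLOW(Y) = {$, *}
FOLLOW(Z) = {$, *}
Therefore, FOLLOW(X) = {*, a}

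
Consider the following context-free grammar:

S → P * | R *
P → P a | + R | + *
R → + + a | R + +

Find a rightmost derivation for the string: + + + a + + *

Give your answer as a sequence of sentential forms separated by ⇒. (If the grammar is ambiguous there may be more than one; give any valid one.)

S ⇒ P * ⇒ + R * ⇒ + R + + * ⇒ + + + a + + *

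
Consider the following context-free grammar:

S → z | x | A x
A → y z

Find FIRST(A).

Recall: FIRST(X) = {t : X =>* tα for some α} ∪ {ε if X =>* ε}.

We compute FIRST(A) using the standard algorithm.
FIRST(A) = {y}
FIRST(S) = {x, y, z}
Therefore, FIRST(A) = {y}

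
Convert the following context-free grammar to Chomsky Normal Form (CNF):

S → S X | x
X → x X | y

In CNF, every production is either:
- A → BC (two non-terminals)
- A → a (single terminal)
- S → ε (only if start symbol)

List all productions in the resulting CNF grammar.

S → x; TX → x; X → y; S → S X; X → TX X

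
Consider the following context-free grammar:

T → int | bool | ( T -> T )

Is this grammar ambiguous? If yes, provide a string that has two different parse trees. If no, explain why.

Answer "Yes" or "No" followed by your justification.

No - the grammar is unambiguous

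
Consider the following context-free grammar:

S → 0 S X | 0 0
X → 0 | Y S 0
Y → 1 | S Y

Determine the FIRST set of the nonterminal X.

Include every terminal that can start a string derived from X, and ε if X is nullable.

We compute FIRST(X) using the standard algorithm.
FIRST(S) = {0}
FIRST(X) = {0, 1}
FIRST(Y) = {0, 1}
Therefore, FIRST(X) = {0, 1}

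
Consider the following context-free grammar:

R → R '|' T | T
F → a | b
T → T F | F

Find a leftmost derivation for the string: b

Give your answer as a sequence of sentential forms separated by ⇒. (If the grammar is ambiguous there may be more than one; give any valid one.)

R ⇒ T ⇒ F ⇒ b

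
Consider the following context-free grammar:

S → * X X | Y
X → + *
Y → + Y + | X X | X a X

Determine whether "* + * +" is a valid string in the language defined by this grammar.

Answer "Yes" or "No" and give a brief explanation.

No - no valid derivation exists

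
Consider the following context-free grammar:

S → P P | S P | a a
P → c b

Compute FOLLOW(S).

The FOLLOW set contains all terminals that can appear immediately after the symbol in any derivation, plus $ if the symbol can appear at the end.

We compute FOLLOW(S) using the standard algorithm.
FOLLOW(S) starts with {$}.
FIRST(P) = {c}
FIRST(S) = {a, c}
FOLLOW(P) = {$, c}
FOLLOW(S) = {$, c}
Therefore, FOLLOW(S) = {$, c}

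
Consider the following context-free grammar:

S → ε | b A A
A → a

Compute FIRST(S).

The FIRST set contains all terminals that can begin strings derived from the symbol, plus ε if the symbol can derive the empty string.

We compute FIRST(S) using the standard algorithm.
FIRST(A) = {a}
FIRST(S) = {b, ε}
Therefore, FIRST(S) = {b, ε}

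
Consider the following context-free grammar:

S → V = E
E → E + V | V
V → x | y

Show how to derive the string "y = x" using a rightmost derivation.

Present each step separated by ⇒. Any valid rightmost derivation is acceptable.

S ⇒ V = E ⇒ V = V ⇒ V = x ⇒ y = x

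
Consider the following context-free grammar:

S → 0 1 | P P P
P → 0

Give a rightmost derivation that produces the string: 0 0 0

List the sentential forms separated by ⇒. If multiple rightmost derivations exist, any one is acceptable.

S ⇒ P P P ⇒ P P 0 ⇒ P 0 0 ⇒ 0 0 0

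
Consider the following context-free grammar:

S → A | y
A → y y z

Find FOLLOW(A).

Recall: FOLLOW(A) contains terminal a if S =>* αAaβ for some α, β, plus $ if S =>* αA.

We compute FOLLOW(A) using the standard algorithm.
FOLLOW(S) starts with {$}.
FIRST(A) = {y}
FIRST(S) = {y}
FOLLOW(A) = {$}
FOLLOW(S) = {$}
Therefore, FOLLOW(A) = {$}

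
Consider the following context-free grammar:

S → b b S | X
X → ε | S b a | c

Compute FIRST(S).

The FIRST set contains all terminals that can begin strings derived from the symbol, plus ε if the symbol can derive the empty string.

We compute FIRST(S) using the standard algorithm.
FIRST(S) = {b, c, ε}
FIRST(X) = {b, c, ε}
Therefore, FIRST(S) = {b, c, ε}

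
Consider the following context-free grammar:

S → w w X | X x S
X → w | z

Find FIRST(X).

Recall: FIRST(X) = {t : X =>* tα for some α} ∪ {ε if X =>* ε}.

We compute FIRST(X) using the standard algorithm.
FIRST(S) = {w, z}
FIRST(X) = {w, z}
Therefore, FIRST(X) = {w, z}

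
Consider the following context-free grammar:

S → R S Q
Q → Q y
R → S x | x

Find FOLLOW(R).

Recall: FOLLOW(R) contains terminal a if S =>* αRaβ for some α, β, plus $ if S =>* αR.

We compute FOLLOW(R) using the standard algorithm.
FOLLOW(S) starts with {$}.
FIRST(Q) = {}
FIRST(R) = {x}
FIRST(S) = {x}
FOLLOW(Q) = {$, x, y}
FOLLOW(R) = {x}
FOLLOW(S) = {$, x}
Therefore, FOLLOW(R) = {x}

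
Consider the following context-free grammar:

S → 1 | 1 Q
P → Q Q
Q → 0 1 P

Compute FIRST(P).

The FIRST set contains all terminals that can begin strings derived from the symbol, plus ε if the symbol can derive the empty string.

We compute FIRST(P) using the standard algorithm.
FIRST(P) = {0}
FIRST(Q) = {0}
FIRST(S) = {1}
Therefore, FIRST(P) = {0}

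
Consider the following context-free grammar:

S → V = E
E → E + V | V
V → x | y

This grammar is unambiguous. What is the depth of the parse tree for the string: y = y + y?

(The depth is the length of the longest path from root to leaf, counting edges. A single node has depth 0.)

4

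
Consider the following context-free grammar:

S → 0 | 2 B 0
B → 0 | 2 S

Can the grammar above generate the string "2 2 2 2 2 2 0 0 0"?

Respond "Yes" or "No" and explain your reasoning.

No - no valid derivation exists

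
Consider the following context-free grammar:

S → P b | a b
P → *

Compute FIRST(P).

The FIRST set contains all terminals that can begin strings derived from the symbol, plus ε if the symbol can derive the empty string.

We compute FIRST(P) using the standard algorithm.
FIRST(P) = {*}
FIRST(S) = {*, a}
Therefore, FIRST(P) = {*}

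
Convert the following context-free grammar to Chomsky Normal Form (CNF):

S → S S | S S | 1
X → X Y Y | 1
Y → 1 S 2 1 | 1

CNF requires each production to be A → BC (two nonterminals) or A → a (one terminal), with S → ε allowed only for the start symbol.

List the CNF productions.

S → 1; X → 1; T1 → 1; T2 → 2; Y → 1; S → S S; S → S S; X → X X0; X0 → Y Y; Y → T1 X1; X1 → S X2; X2 → T2 T1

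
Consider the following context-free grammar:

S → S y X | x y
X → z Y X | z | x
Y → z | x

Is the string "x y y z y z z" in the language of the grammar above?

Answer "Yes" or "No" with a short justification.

No - no valid derivation exists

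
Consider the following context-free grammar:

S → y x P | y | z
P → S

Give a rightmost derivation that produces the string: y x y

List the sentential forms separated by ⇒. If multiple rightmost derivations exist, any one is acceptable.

S ⇒ y x P ⇒ y x S ⇒ y x y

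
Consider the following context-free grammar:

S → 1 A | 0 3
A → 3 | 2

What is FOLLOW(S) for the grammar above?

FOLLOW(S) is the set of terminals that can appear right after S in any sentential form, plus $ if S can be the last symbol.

We compute FOLLOW(S) using the standard algorithm.
FOLLOW(S) starts with {$}.
FIRST(A) = {2, 3}
FIRST(S) = {0, 1}
FOLLOW(A) = {$}
FOLLOW(S) = {$}
Therefore, FOLLOW(S) = {$}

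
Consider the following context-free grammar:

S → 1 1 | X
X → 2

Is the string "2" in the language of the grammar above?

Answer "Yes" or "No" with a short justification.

Yes - a valid derivation exists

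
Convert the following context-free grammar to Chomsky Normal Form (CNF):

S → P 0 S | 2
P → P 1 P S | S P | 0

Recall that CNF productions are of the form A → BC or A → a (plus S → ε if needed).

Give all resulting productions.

T0 → 0; S → 2; T1 → 1; P → 0; S → P X0; X0 → T0 S; P → P X1; X1 → T1 X2; X2 → P S; P → S P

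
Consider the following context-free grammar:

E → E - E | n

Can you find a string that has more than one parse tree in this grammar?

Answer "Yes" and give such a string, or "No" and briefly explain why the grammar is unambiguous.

Yes - the string 'n - n - n - n - n' has two distinct parse trees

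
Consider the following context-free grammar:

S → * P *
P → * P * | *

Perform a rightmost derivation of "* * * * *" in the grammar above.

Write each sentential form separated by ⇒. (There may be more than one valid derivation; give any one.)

S ⇒ * P * ⇒ * * P * * ⇒ * * * * *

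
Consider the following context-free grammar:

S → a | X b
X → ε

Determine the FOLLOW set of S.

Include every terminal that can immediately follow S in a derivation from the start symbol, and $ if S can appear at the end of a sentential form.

We compute FOLLOW(S) using the standard algorithm.
FOLLOW(S) starts with {$}.
FIRST(S) = {a, b}
FIRST(X) = {ε}
FOLLOW(S) = {$}
FOLLOW(X) = {b}
Therefore, FOLLOW(S) = {$}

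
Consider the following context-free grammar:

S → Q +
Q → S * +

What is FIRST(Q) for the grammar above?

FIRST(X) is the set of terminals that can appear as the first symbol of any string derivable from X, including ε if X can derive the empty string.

We compute FIRST(Q) using the standard algorithm.
FIRST(Q) = {}
FIRST(S) = {}
Therefore, FIRST(Q) = {}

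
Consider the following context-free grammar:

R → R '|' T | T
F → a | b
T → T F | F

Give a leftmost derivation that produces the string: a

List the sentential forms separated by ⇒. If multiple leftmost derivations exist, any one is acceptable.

R ⇒ T ⇒ F ⇒ a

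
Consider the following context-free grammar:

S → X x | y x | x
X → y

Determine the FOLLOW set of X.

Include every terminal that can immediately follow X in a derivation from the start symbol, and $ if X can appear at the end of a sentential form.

We compute FOLLOW(X) using the standard algorithm.
FOLLOW(S) starts with {$}.
FIRST(S) = {x, y}
FIRST(X) = {y}
FOLLOW(S) = {$}
FOLLOW(X) = {x}
Therefore, FOLLOW(X) = {x}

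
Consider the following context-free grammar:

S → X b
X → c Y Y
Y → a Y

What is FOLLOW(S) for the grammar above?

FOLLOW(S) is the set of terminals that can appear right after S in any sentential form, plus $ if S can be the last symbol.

We compute FOLLOW(S) using the standard algorithm.
FOLLOW(S) starts with {$}.
FIRST(S) = {c}
FIRST(X) = {c}
FIRST(Y) = {a}
FOLLOW(S) = {$}
FOLLOW(X) = {b}
FOLLOW(Y) = {a, b}
Therefore, FOLLOW(S) = {$}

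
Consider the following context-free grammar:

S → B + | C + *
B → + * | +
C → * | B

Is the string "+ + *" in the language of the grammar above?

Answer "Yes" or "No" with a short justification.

Yes - a valid derivation exists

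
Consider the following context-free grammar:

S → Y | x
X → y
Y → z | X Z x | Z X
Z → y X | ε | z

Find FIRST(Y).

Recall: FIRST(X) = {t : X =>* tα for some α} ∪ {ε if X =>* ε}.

We compute FIRST(Y) using the standard algorithm.
FIRST(S) = {x, y, z}
FIRST(X) = {y}
FIRST(Y) = {y, z}
FIRST(Z) = {y, z, ε}
Therefore, FIRST(Y) = {y, z}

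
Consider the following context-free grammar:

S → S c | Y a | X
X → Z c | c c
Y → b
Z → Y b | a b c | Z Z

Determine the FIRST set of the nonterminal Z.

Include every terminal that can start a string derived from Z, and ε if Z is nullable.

We compute FIRST(Z) using the standard algorithm.
FIRST(S) = {a, b, c}
FIRST(X) = {a, b, c}
FIRST(Y) = {b}
FIRST(Z) = {a, b}
Therefore, FIRST(Z) = {a, b}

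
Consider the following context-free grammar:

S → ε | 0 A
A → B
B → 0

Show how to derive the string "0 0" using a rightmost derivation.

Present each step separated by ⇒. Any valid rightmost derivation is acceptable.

S ⇒ 0 A ⇒ 0 B ⇒ 0 0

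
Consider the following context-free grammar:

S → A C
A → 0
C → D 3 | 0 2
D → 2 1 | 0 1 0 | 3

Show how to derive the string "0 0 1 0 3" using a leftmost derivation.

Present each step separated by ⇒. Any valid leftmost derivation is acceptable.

S ⇒ A C ⇒ 0 C ⇒ 0 D 3 ⇒ 0 0 1 0 3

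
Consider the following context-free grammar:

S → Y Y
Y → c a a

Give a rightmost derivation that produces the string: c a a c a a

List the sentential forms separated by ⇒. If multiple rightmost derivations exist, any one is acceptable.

S ⇒ Y Y ⇒ Y c a a ⇒ c a a c a a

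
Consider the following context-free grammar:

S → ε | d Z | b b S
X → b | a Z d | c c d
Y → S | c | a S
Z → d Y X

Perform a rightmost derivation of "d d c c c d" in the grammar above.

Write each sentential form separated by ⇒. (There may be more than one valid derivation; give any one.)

S ⇒ d Z ⇒ d d Y X ⇒ d d Y c c d ⇒ d d c c c d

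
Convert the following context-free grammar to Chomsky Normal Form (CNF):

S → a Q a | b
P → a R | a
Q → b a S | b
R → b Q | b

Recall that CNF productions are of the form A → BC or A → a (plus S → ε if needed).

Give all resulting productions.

TA → a; S → b; P → a; TB → b; Q → b; R → b; S → TA X0; X0 → Q TA; P → TA R; Q → TB X1; X1 → TA S; R → TB Q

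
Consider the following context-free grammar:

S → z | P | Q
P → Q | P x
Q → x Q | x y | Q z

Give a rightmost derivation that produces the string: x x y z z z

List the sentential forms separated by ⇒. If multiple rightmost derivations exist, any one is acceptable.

S ⇒ Q ⇒ x Q ⇒ x Q z ⇒ x Q z z ⇒ x Q z z z ⇒ x x y z z z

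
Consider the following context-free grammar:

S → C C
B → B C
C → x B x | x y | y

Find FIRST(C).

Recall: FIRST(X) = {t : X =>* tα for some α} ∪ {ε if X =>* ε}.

We compute FIRST(C) using the standard algorithm.
FIRST(B) = {}
FIRST(C) = {x, y}
FIRST(S) = {x, y}
Therefore, FIRST(C) = {x, y}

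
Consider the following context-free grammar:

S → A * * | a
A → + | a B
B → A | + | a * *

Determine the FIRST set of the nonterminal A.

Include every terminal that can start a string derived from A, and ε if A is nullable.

We compute FIRST(A) using the standard algorithm.
FIRST(A) = {+, a}
FIRST(B) = {+, a}
FIRST(S) = {+, a}
Therefore, FIRST(A) = {+, a}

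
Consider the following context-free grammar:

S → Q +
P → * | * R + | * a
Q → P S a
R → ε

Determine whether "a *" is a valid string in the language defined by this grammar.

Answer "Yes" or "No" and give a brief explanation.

No - no valid derivation exists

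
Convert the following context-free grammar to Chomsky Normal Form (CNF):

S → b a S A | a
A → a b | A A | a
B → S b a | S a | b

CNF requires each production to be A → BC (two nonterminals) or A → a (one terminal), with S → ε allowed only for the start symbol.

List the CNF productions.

TB → b; TA → a; S → a; A → a; B → b; S → TB X0; X0 → TA X1; X1 → S A; A → TA TB; A → A A; B → S X2; X2 → TB TA; B → S TA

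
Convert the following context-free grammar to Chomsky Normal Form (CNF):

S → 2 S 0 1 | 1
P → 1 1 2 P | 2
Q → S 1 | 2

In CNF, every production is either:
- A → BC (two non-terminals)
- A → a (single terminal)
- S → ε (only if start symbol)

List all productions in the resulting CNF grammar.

T2 → 2; T0 → 0; T1 → 1; S → 1; P → 2; Q → 2; S → T2 X0; X0 → S X1; X1 → T0 T1; P → T1 X2; X2 → T1 X3; X3 → T2 P; Q → S T1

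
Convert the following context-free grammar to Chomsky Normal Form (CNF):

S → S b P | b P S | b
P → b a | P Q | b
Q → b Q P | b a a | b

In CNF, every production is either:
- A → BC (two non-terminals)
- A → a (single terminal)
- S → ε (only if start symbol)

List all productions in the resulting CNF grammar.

TB → b; S → b; TA → a; P → b; Q → b; S → S X0; X0 → TB P; S → TB X1; X1 → P S; P → TB TA; P → P Q; Q → TB X2; X2 → Q P; Q → TB X3; X3 → TA TA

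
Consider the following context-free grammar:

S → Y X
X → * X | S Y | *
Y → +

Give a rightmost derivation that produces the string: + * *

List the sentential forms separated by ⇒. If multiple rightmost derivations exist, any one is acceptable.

S ⇒ Y X ⇒ Y * X ⇒ Y * * ⇒ + * *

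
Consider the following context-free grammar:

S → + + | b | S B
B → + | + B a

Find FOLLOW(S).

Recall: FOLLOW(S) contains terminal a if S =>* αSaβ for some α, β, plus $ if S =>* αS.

We compute FOLLOW(S) using the standard algorithm.
FOLLOW(S) starts with {$}.
FIRST(B) = {+}
FIRST(S) = {+, b}
FOLLOW(B) = {$, +, a}
FOLLOW(S) = {$, +}
Therefore, FOLLOW(S) = {$, +}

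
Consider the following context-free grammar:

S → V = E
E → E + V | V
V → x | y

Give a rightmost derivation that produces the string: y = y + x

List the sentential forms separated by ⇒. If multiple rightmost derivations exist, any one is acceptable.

S ⇒ V = E ⇒ V = E + V ⇒ V = E + x ⇒ V = V + x ⇒ V = y + x ⇒ y = y + x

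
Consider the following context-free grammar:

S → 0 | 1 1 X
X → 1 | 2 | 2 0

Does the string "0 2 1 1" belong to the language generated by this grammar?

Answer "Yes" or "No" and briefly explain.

No - no valid derivation exists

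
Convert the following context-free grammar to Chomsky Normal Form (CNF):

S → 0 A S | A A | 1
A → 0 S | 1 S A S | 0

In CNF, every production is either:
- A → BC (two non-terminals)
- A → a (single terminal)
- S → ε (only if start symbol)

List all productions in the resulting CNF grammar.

T0 → 0; S → 1; T1 → 1; A → 0; S → T0 X0; X0 → A S; S → A A; A → T0 S; A → T1 X1; X1 → S X2; X2 → A S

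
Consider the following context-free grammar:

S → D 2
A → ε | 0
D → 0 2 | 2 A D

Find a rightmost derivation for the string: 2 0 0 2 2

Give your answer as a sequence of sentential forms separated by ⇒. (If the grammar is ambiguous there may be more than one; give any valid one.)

S ⇒ D 2 ⇒ 2 A D 2 ⇒ 2 A 0 2 2 ⇒ 2 0 0 2 2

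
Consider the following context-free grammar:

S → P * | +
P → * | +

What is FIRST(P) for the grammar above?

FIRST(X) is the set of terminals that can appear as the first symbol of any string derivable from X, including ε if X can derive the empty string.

We compute FIRST(P) using the standard algorithm.
FIRST(P) = {*, +}
FIRST(S) = {*, +}
Therefore, FIRST(P) = {*, +}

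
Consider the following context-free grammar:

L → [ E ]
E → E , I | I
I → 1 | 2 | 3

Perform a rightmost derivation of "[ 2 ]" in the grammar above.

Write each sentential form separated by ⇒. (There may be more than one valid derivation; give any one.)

L ⇒ [ E ] ⇒ [ I ] ⇒ [ 2 ]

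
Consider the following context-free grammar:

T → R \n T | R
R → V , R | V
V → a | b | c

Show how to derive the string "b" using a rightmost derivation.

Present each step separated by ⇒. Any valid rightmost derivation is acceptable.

T ⇒ R ⇒ V ⇒ b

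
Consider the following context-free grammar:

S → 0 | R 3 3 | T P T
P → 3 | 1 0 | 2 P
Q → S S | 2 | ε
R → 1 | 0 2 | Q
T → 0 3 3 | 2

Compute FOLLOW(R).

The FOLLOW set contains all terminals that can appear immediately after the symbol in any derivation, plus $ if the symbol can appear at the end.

We compute FOLLOW(R) using the standard algorithm.
FOLLOW(S) starts with {$}.
FIRST(P) = {1, 2, 3}
FIRST(Q) = {0, 1, 2, 3, ε}
FIRST(R) = {0, 1, 2, 3, ε}
FIRST(S) = {0, 1, 2, 3}
FIRST(T) = {0, 2}
FOLLOW(P) = {0, 2}
FOLLOW(Q) = {3}
FOLLOW(R) = {3}
FOLLOW(S) = {$, 0, 1, 2, 3}
FOLLOW(T) = {$, 0, 1, 2, 3}
Therefore, FOLLOW(R) = {3}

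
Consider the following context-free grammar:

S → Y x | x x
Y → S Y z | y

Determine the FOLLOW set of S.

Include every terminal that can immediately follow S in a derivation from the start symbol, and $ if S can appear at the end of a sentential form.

We compute FOLLOW(S) using the standard algorithm.
FOLLOW(S) starts with {$}.
FIRST(S) = {x, y}
FIRST(Y) = {x, y}
FOLLOW(S) = {$, x, y}
FOLLOW(Y) = {x, z}
Therefore, FOLLOW(S) = {$, x, y}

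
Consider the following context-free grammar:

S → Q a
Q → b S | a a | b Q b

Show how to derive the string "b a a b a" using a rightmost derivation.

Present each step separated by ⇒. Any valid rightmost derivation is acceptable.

S ⇒ Q a ⇒ b Q b a ⇒ b a a b a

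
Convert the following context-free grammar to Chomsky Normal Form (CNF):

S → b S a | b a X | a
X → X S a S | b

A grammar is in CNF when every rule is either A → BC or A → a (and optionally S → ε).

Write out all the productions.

TB → b; TA → a; S → a; X → b; S → TB X0; X0 → S TA; S → TB X1; X1 → TA X; X → X X2; X2 → S X3; X3 → TA S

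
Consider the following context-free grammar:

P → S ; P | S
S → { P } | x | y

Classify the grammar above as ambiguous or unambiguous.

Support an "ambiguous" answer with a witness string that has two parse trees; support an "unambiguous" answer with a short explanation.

Unambiguous - every string in the language has a unique parse tree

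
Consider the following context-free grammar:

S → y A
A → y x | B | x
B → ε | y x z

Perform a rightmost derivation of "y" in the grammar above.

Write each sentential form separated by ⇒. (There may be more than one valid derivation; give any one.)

S ⇒ y A ⇒ y B ⇒ y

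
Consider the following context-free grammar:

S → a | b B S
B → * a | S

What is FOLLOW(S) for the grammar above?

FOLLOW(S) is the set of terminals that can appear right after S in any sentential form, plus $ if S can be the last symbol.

We compute FOLLOW(S) using the standard algorithm.
FOLLOW(S) starts with {$}.
FIRST(B) = {*, a, b}
FIRST(S) = {a, b}
FOLLOW(B) = {a, b}
FOLLOW(S) = {$, a, b}
Therefore, FOLLOW(S) = {$, a, b}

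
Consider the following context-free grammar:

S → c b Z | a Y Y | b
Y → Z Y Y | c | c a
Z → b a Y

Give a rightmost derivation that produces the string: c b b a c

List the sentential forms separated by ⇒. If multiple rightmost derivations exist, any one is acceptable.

S ⇒ c b Z ⇒ c b b a Y ⇒ c b b a c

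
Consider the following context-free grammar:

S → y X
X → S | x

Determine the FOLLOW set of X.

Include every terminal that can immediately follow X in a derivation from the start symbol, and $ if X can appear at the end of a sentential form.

We compute FOLLOW(X) using the standard algorithm.
FOLLOW(S) starts with {$}.
FIRST(S) = {y}
FIRST(X) = {x, y}
FOLLOW(S) = {$}
FOLLOW(X) = {$}
Therefore, FOLLOW(X) = {$}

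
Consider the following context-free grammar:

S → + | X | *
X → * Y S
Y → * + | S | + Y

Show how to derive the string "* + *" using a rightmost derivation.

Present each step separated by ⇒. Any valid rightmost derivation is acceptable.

S ⇒ X ⇒ * Y S ⇒ * Y * ⇒ * S * ⇒ * + *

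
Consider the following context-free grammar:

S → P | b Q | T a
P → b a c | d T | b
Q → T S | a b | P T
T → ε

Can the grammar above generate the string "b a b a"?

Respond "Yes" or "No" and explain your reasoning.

No - no valid derivation exists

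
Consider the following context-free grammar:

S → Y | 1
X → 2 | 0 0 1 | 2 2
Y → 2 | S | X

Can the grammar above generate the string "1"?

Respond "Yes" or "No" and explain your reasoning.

Yes - a valid derivation exists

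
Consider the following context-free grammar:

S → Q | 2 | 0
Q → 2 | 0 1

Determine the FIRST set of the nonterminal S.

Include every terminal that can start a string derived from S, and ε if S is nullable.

We compute FIRST(S) using the standard algorithm.
FIRST(Q) = {0, 2}
FIRST(S) = {0, 2}
Therefore, FIRST(S) = {0, 2}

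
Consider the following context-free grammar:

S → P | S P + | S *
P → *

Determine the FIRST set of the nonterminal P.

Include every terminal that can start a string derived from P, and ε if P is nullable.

We compute FIRST(P) using the standard algorithm.
FIRST(P) = {*}
FIRST(S) = {*}
Therefore, FIRST(P) = {*}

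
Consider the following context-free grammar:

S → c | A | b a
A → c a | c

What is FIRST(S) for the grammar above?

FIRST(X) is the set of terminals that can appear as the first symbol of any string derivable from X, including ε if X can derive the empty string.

We compute FIRST(S) using the standard algorithm.
FIRST(A) = {c}
FIRST(S) = {b, c}
Therefore, FIRST(S) = {b, c}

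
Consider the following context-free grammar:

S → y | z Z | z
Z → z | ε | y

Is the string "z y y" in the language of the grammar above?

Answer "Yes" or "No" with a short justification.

No - no valid derivation exists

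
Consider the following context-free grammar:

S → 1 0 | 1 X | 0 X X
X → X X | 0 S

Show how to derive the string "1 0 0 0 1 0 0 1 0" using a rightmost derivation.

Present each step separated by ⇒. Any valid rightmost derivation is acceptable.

S ⇒ 1 X ⇒ 1 0 S ⇒ 1 0 0 X X ⇒ 1 0 0 X 0 S ⇒ 1 0 0 X 0 1 0 ⇒ 1 0 0 0 S 0 1 0 ⇒ 1 0 0 0 1 0 0 1 0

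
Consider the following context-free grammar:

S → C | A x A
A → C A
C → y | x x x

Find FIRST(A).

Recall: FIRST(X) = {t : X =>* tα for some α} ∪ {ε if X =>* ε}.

We compute FIRST(A) using the standard algorithm.
FIRST(A) = {x, y}
FIRST(C) = {x, y}
FIRST(S) = {x, y}
Therefore, FIRST(A) = {x, y}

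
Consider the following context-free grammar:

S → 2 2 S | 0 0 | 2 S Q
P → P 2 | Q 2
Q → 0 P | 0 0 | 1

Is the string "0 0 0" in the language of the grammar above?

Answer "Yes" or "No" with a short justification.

No - no valid derivation exists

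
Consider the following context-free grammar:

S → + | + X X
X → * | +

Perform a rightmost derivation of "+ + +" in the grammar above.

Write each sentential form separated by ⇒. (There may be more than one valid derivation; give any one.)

S ⇒ + X X ⇒ + X + ⇒ + + +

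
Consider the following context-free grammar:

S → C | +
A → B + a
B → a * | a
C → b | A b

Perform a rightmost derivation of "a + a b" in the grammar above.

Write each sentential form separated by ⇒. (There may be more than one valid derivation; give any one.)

S ⇒ C ⇒ A b ⇒ B + a b ⇒ a + a b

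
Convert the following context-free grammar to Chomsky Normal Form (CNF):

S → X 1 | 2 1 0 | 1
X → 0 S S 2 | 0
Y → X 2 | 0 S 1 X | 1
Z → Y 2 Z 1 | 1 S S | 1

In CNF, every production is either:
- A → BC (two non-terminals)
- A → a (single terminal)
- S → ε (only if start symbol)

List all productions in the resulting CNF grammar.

T1 → 1; T2 → 2; T0 → 0; S → 1; X → 0; Y → 1; Z → 1; S → X T1; S → T2 X0; X0 → T1 T0; X → T0 X1; X1 → S X2; X2 → S T2; Y → X T2; Y → T0 X3; X3 → S X4; X4 → T1 X; Z → Y X5; X5 → T2 X6; X6 → Z T1; Z → T1 X7; X7 → S S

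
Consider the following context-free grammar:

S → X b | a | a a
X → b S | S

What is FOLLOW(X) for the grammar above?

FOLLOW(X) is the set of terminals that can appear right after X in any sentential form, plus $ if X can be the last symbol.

We compute FOLLOW(X) using the standard algorithm.
FOLLOW(S) starts with {$}.
FIRST(S) = {a, b}
FIRST(X) = {a, b}
FOLLOW(S) = {$, b}
FOLLOW(X) = {b}
Therefore, FOLLOW(X) = {b}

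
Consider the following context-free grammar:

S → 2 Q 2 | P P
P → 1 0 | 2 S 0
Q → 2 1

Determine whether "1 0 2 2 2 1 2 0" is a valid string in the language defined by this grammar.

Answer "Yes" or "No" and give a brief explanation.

Yes - a valid derivation exists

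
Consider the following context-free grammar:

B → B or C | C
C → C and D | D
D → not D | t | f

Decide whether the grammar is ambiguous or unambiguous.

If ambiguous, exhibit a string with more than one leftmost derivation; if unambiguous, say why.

Unambiguous - every string in the language has a unique leftmost derivation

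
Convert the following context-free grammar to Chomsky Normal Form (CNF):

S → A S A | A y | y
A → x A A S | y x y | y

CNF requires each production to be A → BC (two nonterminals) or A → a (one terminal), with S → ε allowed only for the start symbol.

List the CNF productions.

TY → y; S → y; TX → x; A → y; S → A X0; X0 → S A; S → A TY; A → TX X1; X1 → A X2; X2 → A S; A → TY X3; X3 → TX TY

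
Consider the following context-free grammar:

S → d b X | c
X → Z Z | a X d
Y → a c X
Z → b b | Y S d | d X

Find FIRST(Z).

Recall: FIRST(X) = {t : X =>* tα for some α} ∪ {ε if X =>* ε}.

We compute FIRST(Z) using the standard algorithm.
FIRST(S) = {c, d}
FIRST(X) = {a, b, d}
FIRST(Y) = {a}
FIRST(Z) = {a, b, d}
Therefore, FIRST(Z) = {a, b, d}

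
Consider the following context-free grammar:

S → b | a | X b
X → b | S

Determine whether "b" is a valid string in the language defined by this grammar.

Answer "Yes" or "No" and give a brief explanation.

Yes - a valid derivation exists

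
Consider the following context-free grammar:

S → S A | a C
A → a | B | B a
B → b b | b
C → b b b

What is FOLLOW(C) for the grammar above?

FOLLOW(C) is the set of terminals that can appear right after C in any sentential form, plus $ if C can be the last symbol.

We compute FOLLOW(C) using the standard algorithm.
FOLLOW(S) starts with {$}.
FIRST(A) = {a, b}
FIRST(B) = {b}
FIRST(C) = {b}
FIRST(S) = {a}
FOLLOW(A) = {$, a, b}
FOLLOW(B) = {$, a, b}
FOLLOW(C) = {$, a, b}
FOLLOW(S) = {$, a, b}
Therefore, FOLLOW(C) = {$, a, b}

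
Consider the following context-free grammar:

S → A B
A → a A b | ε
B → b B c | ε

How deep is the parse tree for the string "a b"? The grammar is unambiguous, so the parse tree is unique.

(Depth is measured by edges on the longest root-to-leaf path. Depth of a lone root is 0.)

3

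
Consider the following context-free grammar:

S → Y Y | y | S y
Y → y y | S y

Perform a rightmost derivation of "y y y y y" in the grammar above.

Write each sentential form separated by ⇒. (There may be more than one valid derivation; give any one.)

S ⇒ S y ⇒ Y Y y ⇒ Y y y y ⇒ y y y y y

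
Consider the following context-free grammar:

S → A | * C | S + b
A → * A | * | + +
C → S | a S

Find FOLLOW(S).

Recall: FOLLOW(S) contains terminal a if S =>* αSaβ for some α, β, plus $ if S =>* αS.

We compute FOLLOW(S) using the standard algorithm.
FOLLOW(S) starts with {$}.
FIRST(A) = {*, +}
FIRST(C) = {*, +, a}
FIRST(S) = {*, +}
FOLLOW(A) = {$, +}
FOLLOW(C) = {$, +}
FOLLOW(S) = {$, +}
Therefore, FOLLOW(S) = {$, +}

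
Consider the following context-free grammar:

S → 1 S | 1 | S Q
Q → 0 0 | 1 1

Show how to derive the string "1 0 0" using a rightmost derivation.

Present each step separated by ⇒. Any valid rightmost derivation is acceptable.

S ⇒ S Q ⇒ S 0 0 ⇒ 1 0 0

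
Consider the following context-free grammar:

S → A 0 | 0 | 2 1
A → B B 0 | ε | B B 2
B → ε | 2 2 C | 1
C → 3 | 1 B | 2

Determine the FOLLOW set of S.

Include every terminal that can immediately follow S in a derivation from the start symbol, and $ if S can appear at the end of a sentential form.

We compute FOLLOW(S) using the standard algorithm.
FOLLOW(S) starts with {$}.
FIRST(A) = {0, 1, 2, ε}
FIRST(B) = {1, 2, ε}
FIRST(C) = {1, 2, 3}
FIRST(S) = {0, 1, 2}
FOLLOW(A) = {0}
FOLLOW(B) = {0, 1, 2}
FOLLOW(C) = {0, 1, 2}
FOLLOW(S) = {$}
Therefore, FOLLOW(S) = {$}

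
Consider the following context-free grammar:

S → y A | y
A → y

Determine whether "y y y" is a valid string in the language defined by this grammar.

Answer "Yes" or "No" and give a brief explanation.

No - no valid derivation exists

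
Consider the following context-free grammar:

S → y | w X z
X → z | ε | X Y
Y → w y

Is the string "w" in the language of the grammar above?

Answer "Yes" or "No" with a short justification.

No - no valid derivation exists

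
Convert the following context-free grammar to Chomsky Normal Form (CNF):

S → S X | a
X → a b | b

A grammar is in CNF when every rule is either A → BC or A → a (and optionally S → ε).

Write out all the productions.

S → a; TA → a; TB → b; X → b; S → S X; X → TA TB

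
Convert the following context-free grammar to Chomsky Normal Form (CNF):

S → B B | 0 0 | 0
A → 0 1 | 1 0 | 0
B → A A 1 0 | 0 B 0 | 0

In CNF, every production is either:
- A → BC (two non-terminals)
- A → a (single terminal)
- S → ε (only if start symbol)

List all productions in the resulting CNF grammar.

T0 → 0; S → 0; T1 → 1; A → 0; B → 0; S → B B; S → T0 T0; A → T0 T1; A → T1 T0; B → A X0; X0 → A X1; X1 → T1 T0; B → T0 X2; X2 → B T0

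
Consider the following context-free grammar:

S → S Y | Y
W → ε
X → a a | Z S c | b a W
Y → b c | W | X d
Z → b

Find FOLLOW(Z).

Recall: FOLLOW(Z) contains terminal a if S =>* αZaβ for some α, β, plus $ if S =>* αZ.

We compute FOLLOW(Z) using the standard algorithm.
FOLLOW(S) starts with {$}.
FIRST(S) = {a, b, ε}
FIRST(W) = {ε}
FIRST(X) = {a, b}
FIRST(Y) = {a, b, ε}
FIRST(Z) = {b}
FOLLOW(S) = {$, a, b, c}
FOLLOW(W) = {$, a, b, c, d}
FOLLOW(X) = {d}
FOLLOW(Y) = {$, a, b, c}
FOLLOW(Z) = {a, b, c}
Therefore, FOLLOW(Z) = {a, b, c}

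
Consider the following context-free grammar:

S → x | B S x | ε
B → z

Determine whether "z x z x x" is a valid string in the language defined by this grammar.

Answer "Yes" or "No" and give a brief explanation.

No - no valid derivation exists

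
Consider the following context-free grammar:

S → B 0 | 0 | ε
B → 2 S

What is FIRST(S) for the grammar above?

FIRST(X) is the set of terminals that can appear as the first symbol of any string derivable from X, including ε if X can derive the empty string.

We compute FIRST(S) using the standard algorithm.
FIRST(B) = {2}
FIRST(S) = {0, 2, ε}
Therefore, FIRST(S) = {0, 2, ε}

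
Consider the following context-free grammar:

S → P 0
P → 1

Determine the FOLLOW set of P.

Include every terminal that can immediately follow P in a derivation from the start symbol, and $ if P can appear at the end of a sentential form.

We compute FOLLOW(P) using the standard algorithm.
FOLLOW(S) starts with {$}.
FIRST(P) = {1}
FIRST(S) = {1}
FOLLOW(P) = {0}
FOLLOW(S) = {$}
Therefore, FOLLOW(P) = {0}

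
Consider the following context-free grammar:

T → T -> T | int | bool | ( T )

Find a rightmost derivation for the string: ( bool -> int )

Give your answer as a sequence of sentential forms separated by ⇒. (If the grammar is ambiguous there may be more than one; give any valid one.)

T ⇒ ( T ) ⇒ ( T -> T ) ⇒ ( T -> int ) ⇒ ( bool -> int )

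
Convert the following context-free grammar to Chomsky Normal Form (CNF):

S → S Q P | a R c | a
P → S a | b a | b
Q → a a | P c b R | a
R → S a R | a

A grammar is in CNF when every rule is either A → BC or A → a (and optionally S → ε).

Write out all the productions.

TA → a; TC → c; S → a; TB → b; P → b; Q → a; R → a; S → S X0; X0 → Q P; S → TA X1; X1 → R TC; P → S TA; P → TB TA; Q → TA TA; Q → P X2; X2 → TC X3; X3 → TB R; R → S X4; X4 → TA R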